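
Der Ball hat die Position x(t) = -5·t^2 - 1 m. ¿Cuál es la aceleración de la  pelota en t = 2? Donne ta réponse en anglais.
Starting from position x(t) = -5·t^2 - 1, we take 2 derivatives. Differentiating position, we get velocity: v(t) = -10·t. Differentiating velocity, we get acceleration: a(t) = -10. Using a(t) = -10 and substituting t = 2, we find a = -10.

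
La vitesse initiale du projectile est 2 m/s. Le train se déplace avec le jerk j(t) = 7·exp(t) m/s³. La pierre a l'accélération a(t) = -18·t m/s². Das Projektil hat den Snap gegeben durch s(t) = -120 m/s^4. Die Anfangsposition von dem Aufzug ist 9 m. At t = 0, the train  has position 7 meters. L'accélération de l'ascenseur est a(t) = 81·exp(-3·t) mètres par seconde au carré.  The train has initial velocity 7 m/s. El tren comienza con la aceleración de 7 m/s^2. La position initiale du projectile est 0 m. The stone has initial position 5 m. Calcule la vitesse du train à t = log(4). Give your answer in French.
Nous devons trouver l'intégrale de notre équation du jerk j(t) = 7·exp(t) 2 fois. La primitive du jerk est l'accélération. En utilisant a(0) = 7, nous obtenons a(t) = 7·exp(t). En intégrant l'accélération et en utilisant la condition initiale v(0) = 7, nous obtenons v(t) = 7·exp(t). Nous avons la vitesse v(t) = 7·exp(t). En substituant t = log(4): v(log(4)) = 28.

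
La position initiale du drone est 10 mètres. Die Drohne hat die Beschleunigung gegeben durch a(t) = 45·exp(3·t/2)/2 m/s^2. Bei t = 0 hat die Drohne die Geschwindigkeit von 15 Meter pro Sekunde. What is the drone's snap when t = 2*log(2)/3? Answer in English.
Starting from acceleration a(t) = 45·exp(3·t/2)/2, we take 2 derivatives. The derivative of acceleration gives jerk: j(t) = 135·exp(3·t/2)/4. Taking d/dt of j(t), we find s(t) = 405·exp(3·t/2)/8. We have snap s(t) = 405·exp(3·t/2)/8. Substituting t = 2*log(2)/3: s(2*log(2)/3) = 405/4.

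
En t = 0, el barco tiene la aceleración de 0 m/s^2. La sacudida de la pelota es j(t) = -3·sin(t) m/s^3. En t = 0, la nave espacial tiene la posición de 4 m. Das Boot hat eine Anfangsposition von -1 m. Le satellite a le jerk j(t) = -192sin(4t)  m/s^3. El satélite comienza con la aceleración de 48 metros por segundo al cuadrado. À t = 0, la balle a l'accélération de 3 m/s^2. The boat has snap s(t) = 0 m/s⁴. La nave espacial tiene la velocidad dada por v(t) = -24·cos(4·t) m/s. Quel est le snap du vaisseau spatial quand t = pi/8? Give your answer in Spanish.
Para resolver esto, necesitamos tomar 3 derivadas de nuestra ecuación de la velocidad v(t) = -24·cos(4·t). Tomando d/dt de v(t), encontramos a(t) = 96·sin(4·t). Tomando d/dt de a(t), encontramos j(t) = 384·cos(4·t). Derivando la sacudida, obtenemos el snap: s(t) = -1536·sin(4·t). De la ecuación del snap s(t) = -1536·sin(4·t), sustituimos t = pi/8 para obtener s = -1536.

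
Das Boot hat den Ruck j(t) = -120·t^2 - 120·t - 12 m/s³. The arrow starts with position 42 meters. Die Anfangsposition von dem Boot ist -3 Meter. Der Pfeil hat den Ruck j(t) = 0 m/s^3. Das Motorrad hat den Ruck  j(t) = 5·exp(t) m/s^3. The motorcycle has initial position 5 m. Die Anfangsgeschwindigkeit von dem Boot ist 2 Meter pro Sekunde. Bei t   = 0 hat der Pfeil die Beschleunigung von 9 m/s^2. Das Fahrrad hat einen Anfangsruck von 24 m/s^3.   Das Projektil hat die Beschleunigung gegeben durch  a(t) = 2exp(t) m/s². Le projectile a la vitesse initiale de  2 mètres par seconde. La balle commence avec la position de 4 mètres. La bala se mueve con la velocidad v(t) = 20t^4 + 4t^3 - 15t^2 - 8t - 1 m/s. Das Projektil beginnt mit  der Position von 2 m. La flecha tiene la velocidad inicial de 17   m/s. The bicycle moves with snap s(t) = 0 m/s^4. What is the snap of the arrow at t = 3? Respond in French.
Pour résoudre ceci, nous devons prendre 1 dérivée de notre équation du jerk j(t) = 0. La dérivée du jerk donne le snap: s(t) = 0. De l'équation du snap s(t) = 0, nous substituons t = 3 pour obtenir s = 0.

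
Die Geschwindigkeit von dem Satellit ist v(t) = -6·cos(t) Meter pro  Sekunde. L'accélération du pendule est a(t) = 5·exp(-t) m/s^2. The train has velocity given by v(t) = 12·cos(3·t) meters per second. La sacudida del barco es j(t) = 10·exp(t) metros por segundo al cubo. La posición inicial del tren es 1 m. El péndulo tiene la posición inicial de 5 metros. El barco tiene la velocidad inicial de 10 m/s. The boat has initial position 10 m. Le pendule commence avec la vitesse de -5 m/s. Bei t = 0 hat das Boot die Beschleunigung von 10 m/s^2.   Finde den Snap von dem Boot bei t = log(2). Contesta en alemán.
Um dies zu lösen, müssen wir 1 Ableitung unserer Gleichung für den Ruck j(t) = 10·exp(t) nehmen. Durch Ableiten von dem Ruck erhalten wir den Snap: s(t) = 10·exp(t). Aus der Gleichung für den Snap s(t) = 10·exp(t), setzen wir t = log(2) ein und erhalten s = 20.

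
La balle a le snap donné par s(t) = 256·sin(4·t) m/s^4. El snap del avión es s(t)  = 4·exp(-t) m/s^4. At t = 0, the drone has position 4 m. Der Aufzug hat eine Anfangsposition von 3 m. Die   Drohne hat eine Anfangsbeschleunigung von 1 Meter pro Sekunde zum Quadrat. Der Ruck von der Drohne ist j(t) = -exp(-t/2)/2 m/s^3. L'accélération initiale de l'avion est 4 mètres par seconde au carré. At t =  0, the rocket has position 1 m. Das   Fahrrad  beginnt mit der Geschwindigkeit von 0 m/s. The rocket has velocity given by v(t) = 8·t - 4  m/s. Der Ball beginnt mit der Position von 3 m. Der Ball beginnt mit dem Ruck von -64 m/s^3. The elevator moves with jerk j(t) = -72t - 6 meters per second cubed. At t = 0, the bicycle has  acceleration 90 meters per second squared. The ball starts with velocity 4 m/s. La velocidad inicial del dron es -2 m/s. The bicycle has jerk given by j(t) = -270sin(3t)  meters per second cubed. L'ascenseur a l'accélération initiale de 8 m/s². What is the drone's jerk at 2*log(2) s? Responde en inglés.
From the given jerk equation j(t) = -exp(-t/2)/2, we substitute t = 2*log(2) to get j = -1/4.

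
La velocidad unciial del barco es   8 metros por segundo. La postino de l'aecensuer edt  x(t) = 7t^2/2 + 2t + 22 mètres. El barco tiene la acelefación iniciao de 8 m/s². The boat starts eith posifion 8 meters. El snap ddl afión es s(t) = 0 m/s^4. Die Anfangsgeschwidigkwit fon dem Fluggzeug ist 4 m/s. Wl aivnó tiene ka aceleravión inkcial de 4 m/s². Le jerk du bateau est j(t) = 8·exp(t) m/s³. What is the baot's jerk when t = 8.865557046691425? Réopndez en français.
De l'équation du jerk j(t) = 8·exp(t), nous substituons t = 8.865557046691425 pour obtenir j = 56669.9058829726.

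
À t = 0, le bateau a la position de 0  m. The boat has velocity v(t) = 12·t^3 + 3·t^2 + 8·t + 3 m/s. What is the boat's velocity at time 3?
We have velocity v(t) = 12·t^3 + 3·t^2 + 8·t + 3. Substituting t = 3: v(3) = 378.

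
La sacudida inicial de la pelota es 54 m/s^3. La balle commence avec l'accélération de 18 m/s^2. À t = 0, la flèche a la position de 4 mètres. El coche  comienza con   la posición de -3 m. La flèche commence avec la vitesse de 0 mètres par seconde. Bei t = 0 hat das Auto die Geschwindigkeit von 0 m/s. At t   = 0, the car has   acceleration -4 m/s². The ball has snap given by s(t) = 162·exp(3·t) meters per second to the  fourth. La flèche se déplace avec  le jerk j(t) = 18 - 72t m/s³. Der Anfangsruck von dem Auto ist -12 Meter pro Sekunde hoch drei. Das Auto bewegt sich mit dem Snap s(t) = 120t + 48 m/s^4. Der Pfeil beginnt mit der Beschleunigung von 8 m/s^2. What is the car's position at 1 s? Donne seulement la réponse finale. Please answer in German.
Die Antwort ist -4.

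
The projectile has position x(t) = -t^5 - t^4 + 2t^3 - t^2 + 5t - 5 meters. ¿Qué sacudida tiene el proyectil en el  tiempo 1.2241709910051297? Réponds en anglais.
We must differentiate our position equation x(t) = -t^5 - t^4 + 2·t^3 - t^2 + 5·t - 5 3 times. The derivative of position gives velocity: v(t) = -5·t^4 - 4·t^3 + 6·t^2 - 2·t + 5. The derivative of velocity gives acceleration: a(t) = -20·t^3 - 12·t^2 + 12·t - 2. Differentiating acceleration, we get jerk: j(t) = -60·t^2 - 24·t + 12. From the given jerk equation j(t) = -60·t^2 - 24·t + 12, we substitute t = 1.2241709910051297 to get j = -107.295780697232.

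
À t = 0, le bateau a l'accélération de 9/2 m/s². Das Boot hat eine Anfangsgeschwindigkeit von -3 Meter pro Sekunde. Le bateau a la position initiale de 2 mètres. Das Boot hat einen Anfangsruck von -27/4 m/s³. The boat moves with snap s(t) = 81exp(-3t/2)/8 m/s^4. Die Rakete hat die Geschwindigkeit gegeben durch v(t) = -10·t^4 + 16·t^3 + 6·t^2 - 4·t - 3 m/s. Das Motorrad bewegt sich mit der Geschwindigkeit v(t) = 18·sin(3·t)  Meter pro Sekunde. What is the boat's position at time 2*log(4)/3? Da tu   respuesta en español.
Partiendo del snap s(t) = 81·exp(-3·t/2)/8, tomamos 4 integrales. Integrando el snap y usando la condición inicial j(0) = -27/4, obtenemos j(t) = -27·exp(-3·t/2)/4. La integral de la sacudida, con a(0) = 9/2, da la aceleración: a(t) = 9·exp(-3·t/2)/2. Tomando ∫a(t)dt y aplicando v(0) = -3, encontramos v(t) = -3·exp(-3·t/2). Integrando la velocidad y usando la condición inicial x(0) = 2, obtenemos x(t) = 2·exp(-3·t/2). De la ecuación de la posición x(t) = 2·exp(-3·t/2), sustituimos t = 2*log(4)/3 para obtener x = 1/2.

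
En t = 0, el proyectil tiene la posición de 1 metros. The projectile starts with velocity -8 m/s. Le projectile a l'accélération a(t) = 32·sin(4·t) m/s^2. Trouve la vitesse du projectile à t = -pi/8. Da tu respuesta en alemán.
Wir müssen unsere Gleichung für die Beschleunigung a(t) = 32·sin(4·t) 1-mal integrieren. Durch Integration von der Beschleunigung und Verwendung der Anfangsbedingung v(0) = -8, erhalten wir v(t) = -8·cos(4·t). Wir haben die Geschwindigkeit v(t) = -8·cos(4·t). Durch Einsetzen von t = -pi/8: v(-pi/8) = 0.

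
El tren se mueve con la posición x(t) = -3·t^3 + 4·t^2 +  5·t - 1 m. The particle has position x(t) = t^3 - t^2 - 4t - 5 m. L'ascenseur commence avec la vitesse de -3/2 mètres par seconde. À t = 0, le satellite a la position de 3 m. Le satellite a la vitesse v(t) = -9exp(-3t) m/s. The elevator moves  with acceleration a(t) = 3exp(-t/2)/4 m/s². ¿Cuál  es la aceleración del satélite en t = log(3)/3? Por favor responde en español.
Para resolver esto, necesitamos tomar 1 derivada de nuestra ecuación de la velocidad v(t) = -9·exp(-3·t). Tomando d/dt de v(t), encontramos a(t) = 27·exp(-3·t). Tenemos la aceleración a(t) = 27·exp(-3·t). Sustituyendo t = log(3)/3: a(log(3)/3) = 9.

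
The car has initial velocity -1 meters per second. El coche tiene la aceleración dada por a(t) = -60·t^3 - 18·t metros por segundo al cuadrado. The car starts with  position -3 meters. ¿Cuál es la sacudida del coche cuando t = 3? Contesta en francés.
En partant de l'accélération a(t) = -60·t^3 - 18·t, nous prenons 1 dérivée. En dérivant l'accélération, nous obtenons le jerk: j(t) = -180·t^2 - 18. Nous avons le jerk j(t) = -180·t^2 - 18. En substituant t = 3: j(3) = -1638.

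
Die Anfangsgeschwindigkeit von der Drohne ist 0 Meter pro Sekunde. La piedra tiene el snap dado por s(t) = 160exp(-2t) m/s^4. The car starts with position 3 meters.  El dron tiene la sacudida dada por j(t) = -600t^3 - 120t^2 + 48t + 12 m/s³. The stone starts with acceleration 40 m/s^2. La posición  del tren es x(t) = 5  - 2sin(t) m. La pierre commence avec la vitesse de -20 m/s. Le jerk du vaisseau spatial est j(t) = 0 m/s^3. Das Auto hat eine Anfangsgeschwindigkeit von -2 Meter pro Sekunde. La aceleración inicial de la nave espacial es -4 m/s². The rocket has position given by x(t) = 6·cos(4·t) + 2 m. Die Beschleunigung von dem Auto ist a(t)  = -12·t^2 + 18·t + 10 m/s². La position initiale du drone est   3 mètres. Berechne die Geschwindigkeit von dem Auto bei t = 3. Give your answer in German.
Wir müssen das Integral unserer Gleichung für die Beschleunigung a(t) = -12·t^2 + 18·t + 10 1-mal finden. Das Integral von der Beschleunigung ist die Geschwindigkeit. Mit v(0) = -2 erhalten wir v(t) = -4·t^3 + 9·t^2 + 10·t - 2. Aus der Gleichung für die Geschwindigkeit v(t) = -4·t^3 + 9·t^2 + 10·t - 2, setzen wir t = 3 ein und erhalten v = 1.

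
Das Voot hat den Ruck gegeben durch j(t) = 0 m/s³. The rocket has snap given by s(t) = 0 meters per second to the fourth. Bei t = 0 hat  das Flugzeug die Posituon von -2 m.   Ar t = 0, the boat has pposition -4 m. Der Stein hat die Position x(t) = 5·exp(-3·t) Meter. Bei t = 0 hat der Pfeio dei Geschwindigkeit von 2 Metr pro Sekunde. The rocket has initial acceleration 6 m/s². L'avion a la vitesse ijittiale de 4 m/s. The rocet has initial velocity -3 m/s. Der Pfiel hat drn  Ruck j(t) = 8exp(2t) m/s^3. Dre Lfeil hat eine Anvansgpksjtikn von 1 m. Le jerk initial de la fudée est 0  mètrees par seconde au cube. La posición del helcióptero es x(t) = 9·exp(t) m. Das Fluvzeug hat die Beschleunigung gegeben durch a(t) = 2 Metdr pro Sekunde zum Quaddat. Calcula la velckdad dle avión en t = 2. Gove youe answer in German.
Wir müssen die Stammfunktion unserer Gleichung für die Beschleunigung a(t) = 2 1-mal finden. Das Integral von der Beschleunigung ist die Geschwindigkeit. Mit v(0) = 4 erhalten wir v(t) = 2·t + 4. Mit v(t) = 2·t + 4 und Einsetzen von t = 2, finden wir v = 8.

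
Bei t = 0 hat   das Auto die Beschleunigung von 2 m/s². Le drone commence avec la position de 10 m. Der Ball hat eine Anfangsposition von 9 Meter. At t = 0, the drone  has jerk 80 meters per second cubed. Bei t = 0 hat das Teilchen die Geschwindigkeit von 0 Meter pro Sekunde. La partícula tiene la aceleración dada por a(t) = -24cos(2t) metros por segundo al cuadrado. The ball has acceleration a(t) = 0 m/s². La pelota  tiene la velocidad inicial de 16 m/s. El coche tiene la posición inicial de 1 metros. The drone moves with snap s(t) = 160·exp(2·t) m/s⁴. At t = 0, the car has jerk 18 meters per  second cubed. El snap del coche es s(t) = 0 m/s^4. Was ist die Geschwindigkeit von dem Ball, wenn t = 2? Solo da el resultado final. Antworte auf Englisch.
The answer is 16.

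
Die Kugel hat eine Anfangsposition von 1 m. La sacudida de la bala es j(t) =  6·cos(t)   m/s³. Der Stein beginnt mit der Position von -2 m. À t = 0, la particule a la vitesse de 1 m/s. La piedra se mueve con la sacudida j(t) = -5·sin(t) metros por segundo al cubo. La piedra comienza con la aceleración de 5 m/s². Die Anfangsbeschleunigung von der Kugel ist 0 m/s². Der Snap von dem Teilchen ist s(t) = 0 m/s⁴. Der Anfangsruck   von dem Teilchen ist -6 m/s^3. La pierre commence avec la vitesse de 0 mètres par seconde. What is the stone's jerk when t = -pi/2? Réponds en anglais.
From the given jerk equation j(t) = -5·sin(t), we substitute t = -pi/2 to get j = 5.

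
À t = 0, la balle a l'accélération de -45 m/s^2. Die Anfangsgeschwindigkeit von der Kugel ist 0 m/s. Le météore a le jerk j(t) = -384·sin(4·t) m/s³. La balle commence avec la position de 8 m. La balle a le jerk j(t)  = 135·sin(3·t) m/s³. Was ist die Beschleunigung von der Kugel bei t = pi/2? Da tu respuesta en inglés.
We must find the integral of our jerk equation j(t) = 135·sin(3·t) 1 time. The integral of jerk, with a(0) = -45, gives acceleration: a(t) = -45·cos(3·t). We have acceleration a(t) = -45·cos(3·t). Substituting t = pi/2: a(pi/2) = 0.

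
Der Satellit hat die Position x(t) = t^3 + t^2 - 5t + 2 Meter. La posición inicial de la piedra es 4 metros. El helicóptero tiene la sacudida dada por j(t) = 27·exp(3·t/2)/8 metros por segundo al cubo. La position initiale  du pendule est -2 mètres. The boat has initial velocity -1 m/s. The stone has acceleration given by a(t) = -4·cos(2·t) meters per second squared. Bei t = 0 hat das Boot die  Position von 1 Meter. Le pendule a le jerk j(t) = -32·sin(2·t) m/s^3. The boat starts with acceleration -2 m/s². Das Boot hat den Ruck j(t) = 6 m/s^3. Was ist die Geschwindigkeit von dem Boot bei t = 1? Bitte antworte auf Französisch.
Nous devons intégrer notre équation du jerk j(t) = 6 2 fois. En prenant ∫j(t)dt et en appliquant a(0) = -2, nous trouvons a(t) = 6·t - 2. En prenant ∫a(t)dt et en appliquant v(0) = -1, nous trouvons v(t) = 3·t^2 - 2·t - 1. En utilisant v(t) = 3·t^2 - 2·t - 1 et en substituant t = 1, nous trouvons v = 0.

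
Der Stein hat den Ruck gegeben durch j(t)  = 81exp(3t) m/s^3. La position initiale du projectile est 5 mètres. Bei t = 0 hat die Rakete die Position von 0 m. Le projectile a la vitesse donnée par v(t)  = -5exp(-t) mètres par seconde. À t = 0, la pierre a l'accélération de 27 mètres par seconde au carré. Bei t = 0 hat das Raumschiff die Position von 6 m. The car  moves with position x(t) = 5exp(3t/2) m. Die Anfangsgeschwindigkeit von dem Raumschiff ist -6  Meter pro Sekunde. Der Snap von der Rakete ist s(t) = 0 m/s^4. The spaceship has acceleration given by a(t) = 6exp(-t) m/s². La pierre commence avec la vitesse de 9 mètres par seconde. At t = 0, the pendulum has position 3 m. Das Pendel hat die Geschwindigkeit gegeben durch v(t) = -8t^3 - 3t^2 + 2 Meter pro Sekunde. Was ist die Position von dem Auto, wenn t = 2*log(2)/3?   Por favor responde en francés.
Nous avons la position x(t) = 5·exp(3·t/2). En substituant t = 2*log(2)/3: x(2*log(2)/3) = 10.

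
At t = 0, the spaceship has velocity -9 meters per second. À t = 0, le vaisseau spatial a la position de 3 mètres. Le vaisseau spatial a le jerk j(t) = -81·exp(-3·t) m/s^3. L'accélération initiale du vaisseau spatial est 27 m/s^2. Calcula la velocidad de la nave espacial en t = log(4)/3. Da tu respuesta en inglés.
To find the answer, we compute 2 integrals of j(t) = -81·exp(-3·t). Finding the integral of j(t) and using a(0) = 27: a(t) = 27·exp(-3·t). Integrating acceleration and using the initial condition v(0) = -9, we get v(t) = -9·exp(-3·t). From the given velocity equation v(t) = -9·exp(-3·t), we substitute t = log(4)/3 to get v = -9/4.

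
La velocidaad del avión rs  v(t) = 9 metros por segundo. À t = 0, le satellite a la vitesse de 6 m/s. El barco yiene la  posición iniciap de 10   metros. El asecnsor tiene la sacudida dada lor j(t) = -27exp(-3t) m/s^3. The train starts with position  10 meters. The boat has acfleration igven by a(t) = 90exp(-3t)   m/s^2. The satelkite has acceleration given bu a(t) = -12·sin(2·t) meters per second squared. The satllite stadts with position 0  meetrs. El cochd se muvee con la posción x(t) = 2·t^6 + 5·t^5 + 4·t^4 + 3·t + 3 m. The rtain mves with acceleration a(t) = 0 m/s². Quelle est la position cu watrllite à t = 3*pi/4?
En partant de l'accélération a(t) = -12·sin(2·t), nous prenons 2 primitives. En intégrant l'accélération et en utilisant la condition initiale v(0) = 6, nous obtenons v(t) = 6·cos(2·t). En prenant ∫v(t)dt et en appliquant x(0) = 0, nous trouvons x(t) = 3·sin(2·t). En utilisant x(t) = 3·sin(2·t) et en substituant t = 3*pi/4, nous trouvons x = -3.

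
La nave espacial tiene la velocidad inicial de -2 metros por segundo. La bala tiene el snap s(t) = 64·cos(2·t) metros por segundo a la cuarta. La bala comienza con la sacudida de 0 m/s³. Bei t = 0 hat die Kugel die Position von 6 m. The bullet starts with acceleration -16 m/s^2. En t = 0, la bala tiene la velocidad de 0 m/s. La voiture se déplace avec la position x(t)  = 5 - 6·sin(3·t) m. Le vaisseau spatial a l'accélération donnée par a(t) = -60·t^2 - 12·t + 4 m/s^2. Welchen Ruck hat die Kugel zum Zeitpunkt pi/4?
Wir müssen unsere Gleichung für den Snap s(t) = 64·cos(2·t) 1-mal integrieren. Mit ∫s(t)dt und Anwendung von j(0) = 0, finden wir j(t) = 32·sin(2·t). Aus der Gleichung für den Ruck j(t) = 32·sin(2·t), setzen wir t = pi/4 ein und erhalten j = 32.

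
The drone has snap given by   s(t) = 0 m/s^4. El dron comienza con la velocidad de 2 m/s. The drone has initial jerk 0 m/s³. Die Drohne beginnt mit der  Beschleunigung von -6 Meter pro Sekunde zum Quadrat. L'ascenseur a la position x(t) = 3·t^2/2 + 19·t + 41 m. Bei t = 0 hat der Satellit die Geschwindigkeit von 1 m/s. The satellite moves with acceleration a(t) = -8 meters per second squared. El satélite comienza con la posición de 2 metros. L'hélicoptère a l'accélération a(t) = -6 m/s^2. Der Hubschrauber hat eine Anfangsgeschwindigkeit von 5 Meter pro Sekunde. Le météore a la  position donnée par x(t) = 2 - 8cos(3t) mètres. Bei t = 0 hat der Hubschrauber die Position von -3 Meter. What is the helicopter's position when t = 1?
To solve this, we need to take 2 antiderivatives of our acceleration equation a(t) = -6. Taking ∫a(t)dt and applying v(0) = 5, we find v(t) = 5 - 6·t. The antiderivative of velocity, with x(0) = -3, gives position: x(t) = -3·t^2 + 5·t - 3. We have position x(t) = -3·t^2 + 5·t - 3. Substituting t = 1: x(1) = -1.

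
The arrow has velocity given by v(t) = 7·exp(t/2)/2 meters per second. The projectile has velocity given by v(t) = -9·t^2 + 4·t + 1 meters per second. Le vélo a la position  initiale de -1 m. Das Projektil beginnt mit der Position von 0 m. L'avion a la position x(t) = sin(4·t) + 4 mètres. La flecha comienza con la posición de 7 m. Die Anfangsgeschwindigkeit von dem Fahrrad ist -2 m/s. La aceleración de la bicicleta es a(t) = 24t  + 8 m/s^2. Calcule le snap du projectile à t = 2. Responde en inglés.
Starting from velocity v(t) = -9·t^2 + 4·t + 1, we take 3 derivatives. The derivative of velocity gives acceleration: a(t) = 4 - 18·t. The derivative of acceleration gives jerk: j(t) = -18. The derivative of jerk gives snap: s(t) = 0. From the given snap equation s(t) = 0, we substitute t = 2 to get s = 0.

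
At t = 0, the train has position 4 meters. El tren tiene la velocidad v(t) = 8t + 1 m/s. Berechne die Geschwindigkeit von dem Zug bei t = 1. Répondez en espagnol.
De la ecuación de la velocidad v(t) = 8·t + 1, sustituimos t = 1 para obtener v = 9.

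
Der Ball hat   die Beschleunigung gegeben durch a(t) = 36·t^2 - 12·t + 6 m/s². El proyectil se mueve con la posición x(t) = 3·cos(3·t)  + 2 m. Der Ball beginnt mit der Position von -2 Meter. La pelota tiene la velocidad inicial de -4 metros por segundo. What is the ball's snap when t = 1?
To solve this, we need to take 2 derivatives of our acceleration equation a(t) = 36·t^2 - 12·t + 6. The derivative of acceleration gives jerk: j(t) = 72·t - 12. Differentiating jerk, we get snap: s(t) = 72. Using s(t) = 72 and substituting t = 1, we find s = 72.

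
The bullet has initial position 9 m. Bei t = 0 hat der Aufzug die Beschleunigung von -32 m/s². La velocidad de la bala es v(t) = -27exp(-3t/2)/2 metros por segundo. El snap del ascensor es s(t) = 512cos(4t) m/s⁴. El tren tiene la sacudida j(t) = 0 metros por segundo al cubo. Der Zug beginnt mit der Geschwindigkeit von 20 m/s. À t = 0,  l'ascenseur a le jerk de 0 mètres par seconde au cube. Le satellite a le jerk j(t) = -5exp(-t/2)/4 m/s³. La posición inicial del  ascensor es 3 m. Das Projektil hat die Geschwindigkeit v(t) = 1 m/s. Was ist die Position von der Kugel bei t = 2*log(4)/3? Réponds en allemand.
Wir müssen unsere Gleichung für die Geschwindigkeit v(t) = -27·exp(-3·t/2)/2 1-mal integrieren. Durch Integration von der Geschwindigkeit und Verwendung der Anfangsbedingung x(0) = 9, erhalten wir x(t) = 9·exp(-3·t/2). Aus der Gleichung für die Position x(t) = 9·exp(-3·t/2), setzen wir t = 2*log(4)/3 ein und erhalten x = 9/4.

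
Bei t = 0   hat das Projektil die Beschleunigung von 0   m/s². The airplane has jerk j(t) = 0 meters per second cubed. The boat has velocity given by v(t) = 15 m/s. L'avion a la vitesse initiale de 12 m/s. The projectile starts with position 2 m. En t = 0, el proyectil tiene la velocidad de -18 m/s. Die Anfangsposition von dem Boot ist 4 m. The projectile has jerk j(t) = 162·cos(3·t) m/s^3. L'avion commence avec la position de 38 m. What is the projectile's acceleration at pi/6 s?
Starting from jerk j(t) = 162·cos(3·t), we take 1 integral. The integral of jerk is acceleration. Using a(0) = 0, we get a(t) = 54·sin(3·t). We have acceleration a(t) = 54·sin(3·t). Substituting t = pi/6: a(pi/6) = 54.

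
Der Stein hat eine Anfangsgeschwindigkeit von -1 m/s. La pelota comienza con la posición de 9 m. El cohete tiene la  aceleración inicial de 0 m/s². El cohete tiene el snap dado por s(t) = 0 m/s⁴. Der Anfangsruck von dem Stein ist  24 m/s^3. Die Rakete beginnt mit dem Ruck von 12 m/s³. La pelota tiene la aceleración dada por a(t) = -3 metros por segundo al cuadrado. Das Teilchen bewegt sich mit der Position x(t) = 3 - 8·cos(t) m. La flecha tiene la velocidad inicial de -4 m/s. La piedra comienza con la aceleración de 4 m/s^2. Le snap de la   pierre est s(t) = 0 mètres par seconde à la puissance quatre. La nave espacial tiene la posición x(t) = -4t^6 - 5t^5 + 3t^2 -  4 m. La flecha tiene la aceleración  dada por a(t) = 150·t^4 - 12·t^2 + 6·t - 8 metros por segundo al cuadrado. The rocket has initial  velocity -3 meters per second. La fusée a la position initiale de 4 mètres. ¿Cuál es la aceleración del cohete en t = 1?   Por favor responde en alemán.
Wir müssen unsere Gleichung für den Snap s(t) = 0 2-mal integrieren. Die Stammfunktion von dem Snap ist der Ruck. Mit j(0) = 12 erhalten wir j(t) = 12. Das Integral von dem Ruck ist die Beschleunigung. Mit a(0) = 0 erhalten wir a(t) = 12·t. Aus der Gleichung für die Beschleunigung a(t) = 12·t, setzen wir t = 1 ein und erhalten a = 12.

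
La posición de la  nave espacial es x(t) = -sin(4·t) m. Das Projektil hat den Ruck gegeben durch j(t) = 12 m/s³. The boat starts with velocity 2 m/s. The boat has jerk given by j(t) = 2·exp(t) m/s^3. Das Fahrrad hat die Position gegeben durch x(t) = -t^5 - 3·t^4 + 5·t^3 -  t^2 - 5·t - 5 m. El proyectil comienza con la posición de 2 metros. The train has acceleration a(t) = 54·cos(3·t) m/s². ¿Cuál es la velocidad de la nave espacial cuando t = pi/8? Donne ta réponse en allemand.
Um dies zu lösen, müssen wir 1 Ableitung unserer Gleichung für die Position x(t) = -sin(4·t) nehmen. Mit d/dt von x(t) finden wir v(t) = -4·cos(4·t). Mit v(t) = -4·cos(4·t) und Einsetzen von t = pi/8, finden wir v = 0.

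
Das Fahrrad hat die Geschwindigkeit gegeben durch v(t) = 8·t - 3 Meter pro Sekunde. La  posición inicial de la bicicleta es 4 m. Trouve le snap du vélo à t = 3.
Pour résoudre ceci, nous devons prendre 3 dérivées de notre équation de la vitesse v(t) = 8·t - 3. En prenant d/dt de v(t), nous trouvons a(t) = 8. En prenant d/dt de a(t), nous trouvons j(t) = 0. En prenant d/dt de j(t), nous trouvons s(t) = 0. Nous avons le snap s(t) = 0. En substituant t = 3: s(3) = 0.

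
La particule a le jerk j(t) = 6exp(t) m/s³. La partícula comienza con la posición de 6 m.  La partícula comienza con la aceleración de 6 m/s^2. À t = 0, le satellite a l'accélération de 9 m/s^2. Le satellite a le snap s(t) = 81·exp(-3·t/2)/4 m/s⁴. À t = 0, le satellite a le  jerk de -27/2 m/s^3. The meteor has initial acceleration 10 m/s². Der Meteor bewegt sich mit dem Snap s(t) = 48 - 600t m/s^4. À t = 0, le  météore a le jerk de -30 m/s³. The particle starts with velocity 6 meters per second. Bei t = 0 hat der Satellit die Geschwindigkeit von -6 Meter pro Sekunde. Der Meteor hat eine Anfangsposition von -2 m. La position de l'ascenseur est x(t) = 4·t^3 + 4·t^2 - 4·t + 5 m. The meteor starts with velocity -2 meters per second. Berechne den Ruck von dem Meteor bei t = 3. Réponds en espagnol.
Necesitamos integrar nuestra ecuación del snap s(t) = 48 - 600·t 1 vez. La integral del snap, con j(0) = -30, da la sacudida: j(t) = -300·t^2 + 48·t - 30. De la ecuación de la sacudida j(t) = -300·t^2 + 48·t - 30, sustituimos t = 3 para obtener j = -2586.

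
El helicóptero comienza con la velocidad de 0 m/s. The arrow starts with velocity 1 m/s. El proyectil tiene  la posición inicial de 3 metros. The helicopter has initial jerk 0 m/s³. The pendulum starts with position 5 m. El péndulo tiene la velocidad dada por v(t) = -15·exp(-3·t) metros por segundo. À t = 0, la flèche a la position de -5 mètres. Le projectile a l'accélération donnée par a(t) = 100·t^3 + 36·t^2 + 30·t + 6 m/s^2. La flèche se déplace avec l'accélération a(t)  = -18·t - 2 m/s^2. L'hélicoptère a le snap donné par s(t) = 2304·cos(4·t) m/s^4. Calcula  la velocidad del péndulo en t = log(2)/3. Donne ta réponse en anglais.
From the given velocity equation v(t) = -15·exp(-3·t), we substitute t = log(2)/3 to get v = -15/2.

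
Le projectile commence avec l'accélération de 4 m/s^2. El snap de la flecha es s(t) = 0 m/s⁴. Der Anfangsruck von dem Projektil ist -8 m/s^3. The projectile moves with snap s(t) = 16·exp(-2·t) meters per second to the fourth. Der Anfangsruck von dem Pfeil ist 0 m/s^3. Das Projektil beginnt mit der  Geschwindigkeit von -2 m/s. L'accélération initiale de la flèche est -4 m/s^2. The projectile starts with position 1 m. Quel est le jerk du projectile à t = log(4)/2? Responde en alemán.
Wir müssen unsere Gleichung für den Snap s(t) = 16·exp(-2·t) 1-mal integrieren. Durch Integration von dem Snap und Verwendung der Anfangsbedingung j(0) = -8, erhalten wir j(t) = -8·exp(-2·t). Mit j(t) = -8·exp(-2·t) und Einsetzen von t = log(4)/2, finden wir j = -2.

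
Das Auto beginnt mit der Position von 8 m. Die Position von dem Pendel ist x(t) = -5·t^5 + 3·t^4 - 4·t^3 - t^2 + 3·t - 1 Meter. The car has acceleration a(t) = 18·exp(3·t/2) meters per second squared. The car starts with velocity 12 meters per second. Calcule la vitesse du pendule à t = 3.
En partant de la position x(t) = -5·t^5 + 3·t^4 - 4·t^3 - t^2 + 3·t - 1, nous prenons 1 dérivée. En dérivant la position, nous obtenons la vitesse: v(t) = -25·t^4 + 12·t^3 - 12·t^2 - 2·t + 3. En utilisant v(t) = -25·t^4 + 12·t^3 - 12·t^2 - 2·t + 3 et en substituant t = 3, nous trouvons v = -1812.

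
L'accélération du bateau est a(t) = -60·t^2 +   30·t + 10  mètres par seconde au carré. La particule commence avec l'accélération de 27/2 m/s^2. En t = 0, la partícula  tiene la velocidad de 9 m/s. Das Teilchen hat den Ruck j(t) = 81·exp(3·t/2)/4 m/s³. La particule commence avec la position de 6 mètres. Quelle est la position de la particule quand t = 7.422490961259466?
En partant du jerk j(t) = 81·exp(3·t/2)/4, nous prenons 3 primitives. En prenant ∫j(t)dt et en appliquant a(0) = 27/2, nous trouvons a(t) = 27·exp(3·t/2)/2. En intégrant l'accélération et en utilisant la condition initiale v(0) = 9, nous obtenons v(t) = 9·exp(3·t/2). En prenant ∫v(t)dt et en appliquant x(0) = 6, nous trouvons x(t) = 6·exp(3·t/2). De l'équation de la position x(t) = 6·exp(3·t/2), nous substituons t = 7.422490961259466 pour obtenir x = 410649.737984405.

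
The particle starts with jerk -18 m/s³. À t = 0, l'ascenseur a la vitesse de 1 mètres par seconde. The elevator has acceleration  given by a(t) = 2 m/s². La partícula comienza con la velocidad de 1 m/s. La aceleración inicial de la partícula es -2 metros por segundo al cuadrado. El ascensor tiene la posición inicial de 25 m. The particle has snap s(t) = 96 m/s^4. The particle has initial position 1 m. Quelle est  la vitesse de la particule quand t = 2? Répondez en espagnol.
Para resolver esto, necesitamos tomar 3 integrales de nuestra ecuación del snap s(t) = 96. Tomando ∫s(t)dt y aplicando j(0) = -18, encontramos j(t) = 96·t - 18. La integral de la sacudida, con a(0) = -2, da la aceleración: a(t) = 48·t^2 - 18·t - 2. La integral de la aceleración es la velocidad. Usando v(0) = 1, obtenemos v(t) = 16·t^3 - 9·t^2 - 2·t + 1. De la ecuación de la velocidad v(t) = 16·t^3 - 9·t^2 - 2·t + 1, sustituimos t = 2 para obtener v = 89.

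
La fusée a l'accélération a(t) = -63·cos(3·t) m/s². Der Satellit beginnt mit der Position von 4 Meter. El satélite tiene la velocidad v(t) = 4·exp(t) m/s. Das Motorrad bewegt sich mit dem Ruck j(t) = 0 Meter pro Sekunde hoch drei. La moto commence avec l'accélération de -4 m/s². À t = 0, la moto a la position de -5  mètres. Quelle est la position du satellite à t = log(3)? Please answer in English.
Starting from velocity v(t) = 4·exp(t), we take 1 integral. Finding the integral of v(t) and using x(0) = 4: x(t) = 4·exp(t). Using x(t) = 4·exp(t) and substituting t = log(3), we find x = 12.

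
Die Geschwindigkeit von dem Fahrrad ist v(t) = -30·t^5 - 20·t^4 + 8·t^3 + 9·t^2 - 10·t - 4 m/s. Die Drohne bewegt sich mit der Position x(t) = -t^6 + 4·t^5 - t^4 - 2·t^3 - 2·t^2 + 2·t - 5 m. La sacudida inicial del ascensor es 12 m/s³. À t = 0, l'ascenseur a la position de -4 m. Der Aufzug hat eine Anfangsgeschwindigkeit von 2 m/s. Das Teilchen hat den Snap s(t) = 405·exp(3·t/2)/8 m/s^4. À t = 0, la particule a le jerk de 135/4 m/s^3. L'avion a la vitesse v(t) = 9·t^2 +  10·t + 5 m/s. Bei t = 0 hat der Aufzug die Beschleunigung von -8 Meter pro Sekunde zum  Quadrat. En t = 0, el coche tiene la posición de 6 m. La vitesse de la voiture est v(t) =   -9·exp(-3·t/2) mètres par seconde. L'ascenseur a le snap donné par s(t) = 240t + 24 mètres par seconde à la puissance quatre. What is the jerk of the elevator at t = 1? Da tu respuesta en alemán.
Wir müssen unsere Gleichung für den Snap s(t) = 240·t + 24 1-mal integrieren. Mit ∫s(t)dt und Anwendung von j(0) = 12, finden wir j(t) = 120·t^2 + 24·t + 12. Mit j(t) = 120·t^2 + 24·t + 12 und Einsetzen von t = 1, finden wir j = 156.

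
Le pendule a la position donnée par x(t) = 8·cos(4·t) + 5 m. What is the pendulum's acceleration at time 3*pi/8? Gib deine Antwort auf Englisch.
Starting from position x(t) = 8·cos(4·t) + 5, we take 2 derivatives. Differentiating position, we get velocity: v(t) = -32·sin(4·t). Differentiating velocity, we get acceleration: a(t) = -128·cos(4·t). From the given acceleration equation a(t) = -128·cos(4·t), we substitute t = 3*pi/8 to get a = 0.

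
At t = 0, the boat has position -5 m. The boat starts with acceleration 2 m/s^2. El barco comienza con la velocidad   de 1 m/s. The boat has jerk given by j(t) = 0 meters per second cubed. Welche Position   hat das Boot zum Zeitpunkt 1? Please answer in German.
Wir müssen das Integral unserer Gleichung für den Ruck j(t) = 0 3-mal finden. Durch Integration von dem Ruck und Verwendung der Anfangsbedingung a(0) = 2, erhalten wir a(t) = 2. Mit ∫a(t)dt und Anwendung von v(0) = 1, finden wir v(t) = 2·t + 1. Durch Integration von der Geschwindigkeit und Verwendung der Anfangsbedingung x(0) = -5, erhalten wir x(t) = t^2 + t - 5. Aus der Gleichung für die Position x(t) = t^2 + t - 5, setzen wir t = 1 ein und erhalten x = -3.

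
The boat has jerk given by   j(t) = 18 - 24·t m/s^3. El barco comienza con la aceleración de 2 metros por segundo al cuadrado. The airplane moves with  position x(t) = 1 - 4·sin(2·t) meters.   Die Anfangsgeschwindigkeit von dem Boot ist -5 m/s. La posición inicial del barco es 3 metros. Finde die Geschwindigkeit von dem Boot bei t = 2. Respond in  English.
To solve this, we need to take 2 antiderivatives of our jerk equation j(t) = 18 - 24·t. The integral of jerk, with a(0) = 2, gives acceleration: a(t) = -12·t^2 + 18·t + 2. Finding the antiderivative of a(t) and using v(0) = -5: v(t) = -4·t^3 + 9·t^2 + 2·t - 5. Using v(t) = -4·t^3 + 9·t^2 + 2·t - 5 and substituting t = 2, we find v = 3.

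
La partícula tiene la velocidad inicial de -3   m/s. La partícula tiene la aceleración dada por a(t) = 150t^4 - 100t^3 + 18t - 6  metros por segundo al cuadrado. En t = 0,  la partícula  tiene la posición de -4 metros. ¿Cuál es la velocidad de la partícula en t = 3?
Necesitamos integrar nuestra ecuación de la aceleración a(t) = 150·t^4 - 100·t^3 + 18·t - 6 1 vez. La antiderivada de la aceleración es la velocidad. Usando v(0) = -3, obtenemos v(t) = 30·t^5 - 25·t^4 + 9·t^2 - 6·t - 3. De la ecuación de la velocidad v(t) = 30·t^5 - 25·t^4 + 9·t^2 - 6·t - 3, sustituimos t = 3 para obtener v = 5325.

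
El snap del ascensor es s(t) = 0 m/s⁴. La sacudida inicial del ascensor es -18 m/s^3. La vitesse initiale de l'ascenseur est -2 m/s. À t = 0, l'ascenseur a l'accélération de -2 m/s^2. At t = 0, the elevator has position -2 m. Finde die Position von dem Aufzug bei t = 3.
Ausgehend von dem Snap s(t) = 0, nehmen wir 4 Integrale. Mit ∫s(t)dt und Anwendung von j(0) = -18, finden wir j(t) = -18. Durch Integration von dem Ruck und Verwendung der Anfangsbedingung a(0) = -2, erhalten wir a(t) = -18·t - 2. Die Stammfunktion von der Beschleunigung, mit v(0) = -2, ergibt die Geschwindigkeit: v(t) = -9·t^2 - 2·t - 2. Mit ∫v(t)dt und Anwendung von x(0) = -2, finden wir x(t) = -3·t^3 - t^2 - 2·t - 2. Wir haben die Position x(t) = -3·t^3 - t^2 - 2·t - 2. Durch Einsetzen von t = 3: x(3) = -98.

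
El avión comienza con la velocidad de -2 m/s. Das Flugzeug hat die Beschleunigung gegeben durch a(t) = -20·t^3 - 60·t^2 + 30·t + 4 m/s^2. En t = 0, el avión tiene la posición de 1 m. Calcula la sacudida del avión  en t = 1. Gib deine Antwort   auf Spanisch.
Para resolver esto, necesitamos tomar 1 derivada de nuestra ecuación de la aceleración a(t) = -20·t^3 - 60·t^2 + 30·t + 4. La derivada de la aceleración da la sacudida: j(t) = -60·t^2 - 120·t + 30. Usando j(t) = -60·t^2 - 120·t + 30 y sustituyendo t = 1, encontramos j = -150.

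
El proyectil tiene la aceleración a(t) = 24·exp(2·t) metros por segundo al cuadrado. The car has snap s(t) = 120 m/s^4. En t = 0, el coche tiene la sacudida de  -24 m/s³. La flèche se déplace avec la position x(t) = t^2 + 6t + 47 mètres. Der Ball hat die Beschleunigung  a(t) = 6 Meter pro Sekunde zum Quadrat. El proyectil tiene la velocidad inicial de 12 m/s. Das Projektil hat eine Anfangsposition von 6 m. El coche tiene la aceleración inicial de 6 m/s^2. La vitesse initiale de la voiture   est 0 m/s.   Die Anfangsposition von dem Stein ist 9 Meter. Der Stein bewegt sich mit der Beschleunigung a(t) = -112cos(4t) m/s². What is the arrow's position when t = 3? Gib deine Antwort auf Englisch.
We have position x(t) = t^2 + 6·t + 47. Substituting t = 3: x(3) = 74.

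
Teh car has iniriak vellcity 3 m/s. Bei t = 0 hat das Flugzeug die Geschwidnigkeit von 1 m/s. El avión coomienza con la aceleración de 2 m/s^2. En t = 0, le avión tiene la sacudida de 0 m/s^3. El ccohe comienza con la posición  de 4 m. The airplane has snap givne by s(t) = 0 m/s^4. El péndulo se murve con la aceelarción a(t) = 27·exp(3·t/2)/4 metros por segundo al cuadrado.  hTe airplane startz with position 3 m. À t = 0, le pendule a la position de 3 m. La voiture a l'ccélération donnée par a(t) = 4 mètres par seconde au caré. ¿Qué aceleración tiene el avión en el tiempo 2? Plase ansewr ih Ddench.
En partant du snap s(t) = 0, nous prenons 2 intégrales. En intégrant le snap et en utilisant la condition initiale j(0) = 0, nous obtenons j(t) = 0. L'intégrale du jerk, avec a(0) = 2, donne l'accélération: a(t) = 2. Nous avons l'accélération a(t) = 2. En substituant t = 2: a(2) = 2.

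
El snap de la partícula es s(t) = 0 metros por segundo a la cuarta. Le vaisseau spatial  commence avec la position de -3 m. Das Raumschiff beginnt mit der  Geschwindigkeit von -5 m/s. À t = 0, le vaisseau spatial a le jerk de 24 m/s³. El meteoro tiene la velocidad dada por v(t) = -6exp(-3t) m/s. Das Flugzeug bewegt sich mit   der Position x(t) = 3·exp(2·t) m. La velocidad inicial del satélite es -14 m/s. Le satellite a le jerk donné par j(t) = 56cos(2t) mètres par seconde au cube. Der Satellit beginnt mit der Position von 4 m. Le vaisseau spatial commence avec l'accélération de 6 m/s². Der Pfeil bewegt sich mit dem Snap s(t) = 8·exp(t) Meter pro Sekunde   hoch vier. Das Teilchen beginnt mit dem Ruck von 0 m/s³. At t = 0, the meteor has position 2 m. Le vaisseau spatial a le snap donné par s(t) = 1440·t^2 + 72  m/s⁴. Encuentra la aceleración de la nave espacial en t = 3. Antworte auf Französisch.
Pour résoudre ceci, nous devons prendre 2 intégrales de notre équation du snap s(t) = 1440·t^2 + 72. L'intégrale du snap, avec j(0) = 24, donne le jerk: j(t) = 480·t^3 + 72·t + 24. En intégrant le jerk et en utilisant la condition initiale a(0) = 6, nous obtenons a(t) = 120·t^4 + 36·t^2 + 24·t + 6. Nous avons l'accélération a(t) = 120·t^4 + 36·t^2 + 24·t + 6. En substituant t = 3: a(3) = 10122.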